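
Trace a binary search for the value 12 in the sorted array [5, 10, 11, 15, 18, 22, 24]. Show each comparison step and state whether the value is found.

Binary search for 12 in [5, 10, 11, 15, 18, 22, 24]:

lo=0, hi=6, mid=3, arr[mid]=15 -> 15 > 12, search left half
lo=0, hi=2, mid=1, arr[mid]=10 -> 10 < 12, search right half
lo=2, hi=2, mid=2, arr[mid]=11 -> 11 < 12, search right half
lo=3 > hi=2, target 12 not found

Binary search determines that 12 is not in the array after 3 comparisons. The search space was exhausted without finding the target.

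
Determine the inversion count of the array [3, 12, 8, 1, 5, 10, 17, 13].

Finding inversions in [3, 12, 8, 1, 5, 10, 17, 13]:

(0, 3): arr[0]=3 > arr[3]=1
(1, 2): arr[1]=12 > arr[2]=8
(1, 3): arr[1]=12 > arr[3]=1
(1, 4): arr[1]=12 > arr[4]=5
(1, 5): arr[1]=12 > arr[5]=10
(2, 3): arr[2]=8 > arr[3]=1
(2, 4): arr[2]=8 > arr[4]=5
(6, 7): arr[6]=17 > arr[7]=13

Total inversions: 8

The array has 8 inversion(s): (0,3), (1,2), (1,3), (1,4), (1,5), (2,3), (2,4), (6,7). Each pair (i,j) satisfies i < j and arr[i] > arr[j].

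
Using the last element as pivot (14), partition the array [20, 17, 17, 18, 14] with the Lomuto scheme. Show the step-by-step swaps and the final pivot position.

Lomuto partition with pivot = 14:

Initial array: [20, 17, 17, 18, 14]

arr[0]=20 > 14: no swap
arr[1]=17 > 14: no swap
arr[2]=17 > 14: no swap
arr[3]=18 > 14: no swap

Place pivot at position 0: [14, 17, 17, 18, 20]
Pivot position: 0

After partitioning with pivot 14, the array becomes [14, 17, 17, 18, 20]. The pivot is placed at index 0. All elements to the left of the pivot are <= 14, and all elements to the right are > 14.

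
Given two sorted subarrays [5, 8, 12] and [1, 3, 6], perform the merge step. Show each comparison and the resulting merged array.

Merging process:

Compare 5 vs 1: take 1 from right. Merged: [1]
Compare 5 vs 3: take 3 from right. Merged: [1, 3]
Compare 5 vs 6: take 5 from left. Merged: [1, 3, 5]
Compare 8 vs 6: take 6 from right. Merged: [1, 3, 5, 6]
Append remaining from left: [8, 12]. Merged: [1, 3, 5, 6, 8, 12]

Final merged array: [1, 3, 5, 6, 8, 12]
Total comparisons: 4

The merged array is [1, 3, 5, 6, 8, 12], requiring 4 comparisons. The merge step runs in O(n) time where n is the total number of elements.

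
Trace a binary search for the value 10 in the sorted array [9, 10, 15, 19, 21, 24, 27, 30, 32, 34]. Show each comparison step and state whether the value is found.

Binary search for 10 in [9, 10, 15, 19, 21, 24, 27, 30, 32, 34]:

lo=0, hi=9, mid=4, arr[mid]=21 -> 21 > 10, search left half
lo=0, hi=3, mid=1, arr[mid]=10 -> Found target at index 1!

Binary search finds 10 at index 1 after 2 comparisons. The search repeatedly halves the search space by comparing with the middle element.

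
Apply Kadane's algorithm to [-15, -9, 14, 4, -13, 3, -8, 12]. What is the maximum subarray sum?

Using Kadane's algorithm on [-15, -9, 14, 4, -13, 3, -8, 12]:

Scanning through the array:
Position 1 (value -9): max_ending_here = -9, max_so_far = -9
Position 2 (value 14): max_ending_here = 14, max_so_far = 14
Position 3 (value 4): max_ending_here = 18, max_so_far = 18
Position 4 (value -13): max_ending_here = 5, max_so_far = 18
Position 5 (value 3): max_ending_here = 8, max_so_far = 18
Position 6 (value -8): max_ending_here = 0, max_so_far = 18
Position 7 (value 12): max_ending_here = 12, max_so_far = 18

Maximum subarray: [14, 4]
Maximum sum: 18

The maximum subarray is [14, 4] with sum 18. This subarray runs from index 2 to index 3.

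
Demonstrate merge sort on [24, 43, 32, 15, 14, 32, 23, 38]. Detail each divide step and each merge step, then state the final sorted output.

Merge sort trace:

Split: [24, 43, 32, 15, 14, 32, 23, 38] -> [24, 43, 32, 15] and [14, 32, 23, 38]
  Split: [24, 43, 32, 15] -> [24, 43] and [32, 15]
    Split: [24, 43] -> [24] and [43]
    Merge: [24] + [43] -> [24, 43]
    Split: [32, 15] -> [32] and [15]
    Merge: [32] + [15] -> [15, 32]
  Merge: [24, 43] + [15, 32] -> [15, 24, 32, 43]
  Split: [14, 32, 23, 38] -> [14, 32] and [23, 38]
    Split: [14, 32] -> [14] and [32]
    Merge: [14] + [32] -> [14, 32]
    Split: [23, 38] -> [23] and [38]
    Merge: [23] + [38] -> [23, 38]
  Merge: [14, 32] + [23, 38] -> [14, 23, 32, 38]
Merge: [15, 24, 32, 43] + [14, 23, 32, 38] -> [14, 15, 23, 24, 32, 32, 38, 43]

Final sorted array: [14, 15, 23, 24, 32, 32, 38, 43]

The merge sort proceeds by recursively splitting the array and merging sorted halves.
After all merges, the sorted array is [14, 15, 23, 24, 32, 32, 38, 43].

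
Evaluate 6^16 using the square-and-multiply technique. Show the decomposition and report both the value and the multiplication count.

Computing 6^16 by squaring (build up from 6^1; each line after the first costs one multiplication):

6^1 = 6
6^2 = (6^1)^2 = 6^2 = 36
6^4 = (6^2)^2 = 36^2 = 1296
6^8 = (6^4)^2 = 1296^2 = 1679616
6^16 = (6^8)^2 = 1679616^2 = 2821109907456

Result: 2821109907456
Multiplications needed: 4 (4 lines after 6^1)

6^16 = 2821109907456. Using exponentiation by squaring, this requires 4 multiplications. The key idea: if the exponent is even, square the half-power; if odd, multiply by the base once.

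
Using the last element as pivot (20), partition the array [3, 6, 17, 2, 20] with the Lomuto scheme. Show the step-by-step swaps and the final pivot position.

Lomuto partition with pivot = 20:

Initial array: [3, 6, 17, 2, 20]

arr[0]=3 <= 20: swap with position 0, array becomes [3, 6, 17, 2, 20]
arr[1]=6 <= 20: swap with position 1, array becomes [3, 6, 17, 2, 20]
arr[2]=17 <= 20: swap with position 2, array becomes [3, 6, 17, 2, 20]
arr[3]=2 <= 20: swap with position 3, array becomes [3, 6, 17, 2, 20]

Place pivot at position 4: [3, 6, 17, 2, 20]
Pivot position: 4

After partitioning with pivot 20, the array becomes [3, 6, 17, 2, 20]. The pivot is placed at index 4. All elements to the left of the pivot are <= 20, and all elements to the right are > 20.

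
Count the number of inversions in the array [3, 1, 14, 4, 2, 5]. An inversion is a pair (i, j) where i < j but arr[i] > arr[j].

Finding inversions in [3, 1, 14, 4, 2, 5]:

(0, 1): arr[0]=3 > arr[1]=1
(0, 4): arr[0]=3 > arr[4]=2
(2, 3): arr[2]=14 > arr[3]=4
(2, 4): arr[2]=14 > arr[4]=2
(2, 5): arr[2]=14 > arr[5]=5
(3, 4): arr[3]=4 > arr[4]=2

Total inversions: 6

The array has 6 inversion(s): (0,1), (0,4), (2,3), (2,4), (2,5), (3,4). Each pair (i,j) satisfies i < j and arr[i] > arr[j].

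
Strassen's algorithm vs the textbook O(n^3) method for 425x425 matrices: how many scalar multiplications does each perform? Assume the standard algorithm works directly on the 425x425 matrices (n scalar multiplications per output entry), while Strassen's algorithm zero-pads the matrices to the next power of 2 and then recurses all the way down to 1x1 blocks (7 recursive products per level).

Matrix multiplication for 425x425 matrices:

Strassen's algorithm requires power-of-2 dimensions. Pad 425x425 to 512x512 (next power of 2).

Standard algorithm: 425^3 = 76765625 multiplications
Strassen's algorithm: 7^(log2(512)) = 7^9 = 40353607 multiplications
Savings: 76765625 - 40353607 = 36412018 multiplications

Standard: 76765625 multiplications (425^3). Strassen: 40353607 multiplications (7^9, after padding to 512x512). Strassen reduces 8 recursive multiplications to 7 at each level.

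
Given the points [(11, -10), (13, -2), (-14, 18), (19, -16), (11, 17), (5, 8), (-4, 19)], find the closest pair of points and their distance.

Computing all pairwise distances among 7 points:

d((11, -10), (13, -2)) = 8.2462 <-- minimum
d((11, -10), (-14, 18)) = 37.5366
d((11, -10), (19, -16)) = 10.0
d((11, -10), (11, 17)) = 27.0
d((11, -10), (5, 8)) = 18.9737
d((11, -10), (-4, 19)) = 32.6497
d((13, -2), (-14, 18)) = 33.6006
d((13, -2), (19, -16)) = 15.2315
d((13, -2), (11, 17)) = 19.105
d((13, -2), (5, 8)) = 12.8062
d((13, -2), (-4, 19)) = 27.0185
d((-14, 18), (19, -16)) = 47.3814
d((-14, 18), (11, 17)) = 25.02
d((-14, 18), (5, 8)) = 21.4709
d((-14, 18), (-4, 19)) = 10.0499
d((19, -16), (11, 17)) = 33.9559
d((19, -16), (5, 8)) = 27.7849
d((19, -16), (-4, 19)) = 41.8808
d((11, 17), (5, 8)) = 10.8167
d((11, 17), (-4, 19)) = 15.1327
d((5, 8), (-4, 19)) = 14.2127

Closest pair: (11, -10) and (13, -2) with distance 8.2462

The closest pair is (11, -10) and (13, -2) with Euclidean distance 8.2462. For 7 points, brute-force pairwise comparison is shown above. For large n, the divide-and-conquer algorithm (sort by x, recurse on halves, check the dividing strip) achieves O(n log n).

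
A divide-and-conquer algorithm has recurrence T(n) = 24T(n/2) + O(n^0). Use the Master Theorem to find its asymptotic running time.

Master Theorem for T(n) = 24T(n/2) + O(n^0):

a = 24, b = 2, c = 0
log_b(a) = log_2(24) = 4.5850

Case 1: c = 0 < log_2(24) = 4.5850
T(n) = O(n^(log_2 24))

For T(n) = 24T(n/2) + O(n^0): log_2(24) = 4.5850. This is Case 1 of the Master Theorem (c < log_b(a), work dominated by leaves), giving O(n^(log_2 24)).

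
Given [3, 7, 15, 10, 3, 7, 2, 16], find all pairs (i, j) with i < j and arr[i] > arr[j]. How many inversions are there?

Finding inversions in [3, 7, 15, 10, 3, 7, 2, 16]:

(0, 6): arr[0]=3 > arr[6]=2
(1, 4): arr[1]=7 > arr[4]=3
(1, 6): arr[1]=7 > arr[6]=2
(2, 3): arr[2]=15 > arr[3]=10
(2, 4): arr[2]=15 > arr[4]=3
(2, 5): arr[2]=15 > arr[5]=7
(2, 6): arr[2]=15 > arr[6]=2
(3, 4): arr[3]=10 > arr[4]=3
(3, 5): arr[3]=10 > arr[5]=7
(3, 6): arr[3]=10 > arr[6]=2
(4, 6): arr[4]=3 > arr[6]=2
(5, 6): arr[5]=7 > arr[6]=2

Total inversions: 12

The array has 12 inversion(s): (0,6), (1,4), (1,6), (2,3), (2,4), (2,5), (2,6), (3,4), (3,5), (3,6), (4,6), (5,6). Each pair (i,j) satisfies i < j and arr[i] > arr[j].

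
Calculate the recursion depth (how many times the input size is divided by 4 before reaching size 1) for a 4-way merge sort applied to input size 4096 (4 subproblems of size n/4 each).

For divide and conquer with division factor 4:

Problem sizes at each level:
Level 0: 4096
Level 1: 1024
Level 2: 256
Level 3: 64
Level 4: 16
Level 5: 4
Level 6: 1

The root is level 0 and the size-1 base case is level 6 (the tree spans levels 0 through 6, i.e. 7 levels counting the root), so the depth is the number of divisions: log_4(4096) = 6

The recursion tree depth is log_4(4096) = 6. At each level, the problem size is divided by 4, so it takes 6 divisions to reduce to a base case of size 1. The algorithm makes 4 recursive calls at each level.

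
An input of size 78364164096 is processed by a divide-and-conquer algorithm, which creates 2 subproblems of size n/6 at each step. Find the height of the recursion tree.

For divide and conquer with division factor 6:

Problem sizes at each level:
Level 0: 78364164096
Level 1: 13060694016
Level 2: 2176782336
Level 3: 362797056
Level 4: 60466176
Level 5: 10077696
Level 6: 1679616
Level 7: 279936
Level 8: 46656
Level 9: 7776
Level 10: 1296
Level 11: 216
Level 12: 36
Level 13: 6
Level 14: 1

The root is level 0 and the size-1 base case is level 14 (the tree spans levels 0 through 14, i.e. 15 levels counting the root), so the depth is the number of divisions: log_6(78364164096) = 14

The recursion tree depth is log_6(78364164096) = 14. At each level, the problem size is divided by 6, so it takes 14 divisions to reduce to a base case of size 1. The algorithm makes 2 recursive calls at each level.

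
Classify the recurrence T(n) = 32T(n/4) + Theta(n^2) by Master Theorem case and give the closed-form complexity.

Master Theorem for T(n) = 32T(n/4) + O(n^2):

a = 32, b = 4, c = 2
log_b(a) = log_4(32) = 2.5000

Case 1: c = 2 < log_4(32) = 2.5000
T(n) = O(n^(log_4 32))

For T(n) = 32T(n/4) + O(n^2): log_4(32) = 2.5000. This is Case 1 of the Master Theorem (c < log_b(a), work dominated by leaves), giving O(n^(log_4 32)).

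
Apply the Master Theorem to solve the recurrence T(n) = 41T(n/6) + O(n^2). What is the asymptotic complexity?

Master Theorem for T(n) = 41T(n/6) + O(n^2):

a = 41, b = 6, c = 2
log_b(a) = log_6(41) = 2.0726

Case 1: c = 2 < log_6(41) = 2.0726
T(n) = O(n^(log_6 41))

For T(n) = 41T(n/6) + O(n^2): log_6(41) = 2.0726. This is Case 1 of the Master Theorem (c < log_b(a), work dominated by leaves), giving O(n^(log_6 41)).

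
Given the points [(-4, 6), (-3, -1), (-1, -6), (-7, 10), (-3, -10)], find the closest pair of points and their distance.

Computing all pairwise distances among 5 points:

d((-4, 6), (-3, -1)) = 7.0711
d((-4, 6), (-1, -6)) = 12.3693
d((-4, 6), (-7, 10)) = 5.0
d((-4, 6), (-3, -10)) = 16.0312
d((-3, -1), (-1, -6)) = 5.3852
d((-3, -1), (-7, 10)) = 11.7047
d((-3, -1), (-3, -10)) = 9.0
d((-1, -6), (-7, 10)) = 17.088
d((-1, -6), (-3, -10)) = 4.4721 <-- minimum
d((-7, 10), (-3, -10)) = 20.3961

Closest pair: (-1, -6) and (-3, -10) with distance 4.4721

The closest pair is (-1, -6) and (-3, -10) with Euclidean distance 4.4721. For 5 points, brute-force pairwise comparison is shown above. For large n, the divide-and-conquer algorithm (sort by x, recurse on halves, check the dividing strip) achieves O(n log n).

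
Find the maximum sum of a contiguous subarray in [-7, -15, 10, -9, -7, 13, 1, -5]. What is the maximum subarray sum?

Using Kadane's algorithm on [-7, -15, 10, -9, -7, 13, 1, -5]:

Scanning through the array:
Position 1 (value -15): max_ending_here = -15, max_so_far = -7
Position 2 (value 10): max_ending_here = 10, max_so_far = 10
Position 3 (value -9): max_ending_here = 1, max_so_far = 10
Position 4 (value -7): max_ending_here = -6, max_so_far = 10
Position 5 (value 13): max_ending_here = 13, max_so_far = 13
Position 6 (value 1): max_ending_here = 14, max_so_far = 14
Position 7 (value -5): max_ending_here = 9, max_so_far = 14

Maximum subarray: [13, 1]
Maximum sum: 14

The maximum subarray is [13, 1] with sum 14. This subarray runs from index 5 to index 6.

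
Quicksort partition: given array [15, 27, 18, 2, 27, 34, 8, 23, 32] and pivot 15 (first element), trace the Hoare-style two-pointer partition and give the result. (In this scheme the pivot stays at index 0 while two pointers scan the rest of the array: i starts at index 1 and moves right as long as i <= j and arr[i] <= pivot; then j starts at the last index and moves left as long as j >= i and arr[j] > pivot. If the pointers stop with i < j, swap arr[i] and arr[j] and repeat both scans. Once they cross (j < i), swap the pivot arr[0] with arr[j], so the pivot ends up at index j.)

Hoare-style two-pointer partition with pivot = 15:

Initial array: [15, 27, 18, 2, 27, 34, 8, 23, 32]

Pointers start at i = 1, j = 8.
i stops at index 1 (arr[1]=27 > 15), j stops at index 6 (arr[6]=8 <= 15): swap arr[1] and arr[6], array becomes [15, 8, 18, 2, 27, 34, 27, 23, 32]
i stops at index 2 (arr[2]=18 > 15), j stops at index 3 (arr[3]=2 <= 15): swap arr[2] and arr[3], array becomes [15, 8, 2, 18, 27, 34, 27, 23, 32]
i ends at 3, j ends at 2: the pointers have crossed (j < i), so scanning stops.

Swap pivot arr[0] with arr[2] to place pivot at position 2: [2, 8, 15, 18, 27, 34, 27, 23, 32]
Pivot position: 2

After partitioning with pivot 15, the array becomes [2, 8, 15, 18, 27, 34, 27, 23, 32]. The pivot is placed at index 2. All elements to the left of the pivot are <= 15, and all elements to the right are > 15.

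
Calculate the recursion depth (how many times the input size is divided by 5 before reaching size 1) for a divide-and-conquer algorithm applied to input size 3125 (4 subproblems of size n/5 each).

For divide and conquer with division factor 5:

Problem sizes at each level:
Level 0: 3125
Level 1: 625
Level 2: 125
Level 3: 25
Level 4: 5
Level 5: 1

The root is level 0 and the size-1 base case is level 5 (the tree spans levels 0 through 5, i.e. 6 levels counting the root), so the depth is the number of divisions: log_5(3125) = 5

The recursion tree depth is log_5(3125) = 5. At each level, the problem size is divided by 5, so it takes 5 divisions to reduce to a base case of size 1. The algorithm makes 4 recursive calls at each level.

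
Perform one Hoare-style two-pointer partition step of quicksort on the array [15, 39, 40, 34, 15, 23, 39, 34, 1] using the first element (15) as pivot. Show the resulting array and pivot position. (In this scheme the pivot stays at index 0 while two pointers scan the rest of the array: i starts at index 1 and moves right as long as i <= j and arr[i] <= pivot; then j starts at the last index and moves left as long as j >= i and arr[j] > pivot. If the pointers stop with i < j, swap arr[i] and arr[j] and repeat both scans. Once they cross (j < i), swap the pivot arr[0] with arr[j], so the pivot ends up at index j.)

Hoare-style two-pointer partition with pivot = 15:

Initial array: [15, 39, 40, 34, 15, 23, 39, 34, 1]

Pointers start at i = 1, j = 8.
i stops at index 1 (arr[1]=39 > 15), j stops at index 8 (arr[8]=1 <= 15): swap arr[1] and arr[8], array becomes [15, 1, 40, 34, 15, 23, 39, 34, 39]
i stops at index 2 (arr[2]=40 > 15), j stops at index 4 (arr[4]=15 <= 15): swap arr[2] and arr[4], array becomes [15, 1, 15, 34, 40, 23, 39, 34, 39]
i ends at 3, j ends at 2: the pointers have crossed (j < i), so scanning stops.

Swap pivot arr[0] with arr[2] to place pivot at position 2: [15, 1, 15, 34, 40, 23, 39, 34, 39]
Pivot position: 2

After partitioning with pivot 15, the array becomes [15, 1, 15, 34, 40, 23, 39, 34, 39]. The pivot is placed at index 2. All elements to the left of the pivot are <= 15, and all elements to the right are > 15.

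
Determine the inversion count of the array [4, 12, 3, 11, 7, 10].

Finding inversions in [4, 12, 3, 11, 7, 10]:

(0, 2): arr[0]=4 > arr[2]=3
(1, 2): arr[1]=12 > arr[2]=3
(1, 3): arr[1]=12 > arr[3]=11
(1, 4): arr[1]=12 > arr[4]=7
(1, 5): arr[1]=12 > arr[5]=10
(3, 4): arr[3]=11 > arr[4]=7
(3, 5): arr[3]=11 > arr[5]=10

Total inversions: 7

The array has 7 inversion(s): (0,2), (1,2), (1,3), (1,4), (1,5), (3,4), (3,5). Each pair (i,j) satisfies i < j and arr[i] > arr[j].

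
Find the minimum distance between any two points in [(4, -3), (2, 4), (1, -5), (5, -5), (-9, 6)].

Computing all pairwise distances among 5 points:

d((4, -3), (2, 4)) = 7.2801
d((4, -3), (1, -5)) = 3.6056
d((4, -3), (5, -5)) = 2.2361 <-- minimum
d((4, -3), (-9, 6)) = 15.8114
d((2, 4), (1, -5)) = 9.0554
d((2, 4), (5, -5)) = 9.4868
d((2, 4), (-9, 6)) = 11.1803
d((1, -5), (5, -5)) = 4.0
d((1, -5), (-9, 6)) = 14.8661
d((5, -5), (-9, 6)) = 17.8045

Closest pair: (4, -3) and (5, -5) with distance 2.2361

The closest pair is (4, -3) and (5, -5) with Euclidean distance 2.2361. For 5 points, brute-force pairwise comparison is shown above. For large n, the divide-and-conquer algorithm (sort by x, recurse on halves, check the dividing strip) achieves O(n log n).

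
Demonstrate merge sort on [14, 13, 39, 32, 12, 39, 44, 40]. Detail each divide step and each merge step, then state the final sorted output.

Merge sort trace:

Split: [14, 13, 39, 32, 12, 39, 44, 40] -> [14, 13, 39, 32] and [12, 39, 44, 40]
  Split: [14, 13, 39, 32] -> [14, 13] and [39, 32]
    Split: [14, 13] -> [14] and [13]
    Merge: [14] + [13] -> [13, 14]
    Split: [39, 32] -> [39] and [32]
    Merge: [39] + [32] -> [32, 39]
  Merge: [13, 14] + [32, 39] -> [13, 14, 32, 39]
  Split: [12, 39, 44, 40] -> [12, 39] and [44, 40]
    Split: [12, 39] -> [12] and [39]
    Merge: [12] + [39] -> [12, 39]
    Split: [44, 40] -> [44] and [40]
    Merge: [44] + [40] -> [40, 44]
  Merge: [12, 39] + [40, 44] -> [12, 39, 40, 44]
Merge: [13, 14, 32, 39] + [12, 39, 40, 44] -> [12, 13, 14, 32, 39, 39, 40, 44]

Final sorted array: [12, 13, 14, 32, 39, 39, 40, 44]

The merge sort proceeds by recursively splitting the array and merging sorted halves.
After all merges, the sorted array is [12, 13, 14, 32, 39, 39, 40, 44].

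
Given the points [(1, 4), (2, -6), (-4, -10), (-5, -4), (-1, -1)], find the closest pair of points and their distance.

Computing all pairwise distances among 5 points:

d((1, 4), (2, -6)) = 10.0499
d((1, 4), (-4, -10)) = 14.8661
d((1, 4), (-5, -4)) = 10.0
d((1, 4), (-1, -1)) = 5.3852
d((2, -6), (-4, -10)) = 7.2111
d((2, -6), (-5, -4)) = 7.2801
d((2, -6), (-1, -1)) = 5.831
d((-4, -10), (-5, -4)) = 6.0828
d((-4, -10), (-1, -1)) = 9.4868
d((-5, -4), (-1, -1)) = 5.0 <-- minimum

Closest pair: (-5, -4) and (-1, -1) with distance 5.0

The closest pair is (-5, -4) and (-1, -1) with Euclidean distance 5.0. For 5 points, brute-force pairwise comparison is shown above. For large n, the divide-and-conquer algorithm (sort by x, recurse on halves, check the dividing strip) achieves O(n log n).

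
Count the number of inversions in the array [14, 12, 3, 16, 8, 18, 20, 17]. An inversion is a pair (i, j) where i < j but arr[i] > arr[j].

Finding inversions in [14, 12, 3, 16, 8, 18, 20, 17]:

(0, 1): arr[0]=14 > arr[1]=12
(0, 2): arr[0]=14 > arr[2]=3
(0, 4): arr[0]=14 > arr[4]=8
(1, 2): arr[1]=12 > arr[2]=3
(1, 4): arr[1]=12 > arr[4]=8
(3, 4): arr[3]=16 > arr[4]=8
(5, 7): arr[5]=18 > arr[7]=17
(6, 7): arr[6]=20 > arr[7]=17

Total inversions: 8

The array has 8 inversion(s): (0,1), (0,2), (0,4), (1,2), (1,4), (3,4), (5,7), (6,7). Each pair (i,j) satisfies i < j and arr[i] > arr[j].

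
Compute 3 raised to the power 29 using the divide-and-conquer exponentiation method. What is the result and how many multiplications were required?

Computing 3^29 by squaring (build up from 3^1; each line after the first costs one multiplication):

3^1 = 3
3^2 = (3^1)^2 = 3^2 = 9
3^3 = 3 * 3^2 = 3 * 9 = 27
3^6 = (3^3)^2 = 27^2 = 729
3^7 = 3 * 3^6 = 3 * 729 = 2187
3^14 = (3^7)^2 = 2187^2 = 4782969
3^28 = (3^14)^2 = 4782969^2 = 22876792454961
3^29 = 3 * 3^28 = 3 * 22876792454961 = 68630377364883

Result: 68630377364883
Multiplications needed: 7 (7 lines after 3^1)

3^29 = 68630377364883. Using exponentiation by squaring, this requires 7 multiplications. The key idea: if the exponent is even, square the half-power; if odd, multiply by the base once.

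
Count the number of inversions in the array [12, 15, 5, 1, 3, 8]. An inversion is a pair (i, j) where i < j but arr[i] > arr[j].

Finding inversions in [12, 15, 5, 1, 3, 8]:

(0, 2): arr[0]=12 > arr[2]=5
(0, 3): arr[0]=12 > arr[3]=1
(0, 4): arr[0]=12 > arr[4]=3
(0, 5): arr[0]=12 > arr[5]=8
(1, 2): arr[1]=15 > arr[2]=5
(1, 3): arr[1]=15 > arr[3]=1
(1, 4): arr[1]=15 > arr[4]=3
(1, 5): arr[1]=15 > arr[5]=8
(2, 3): arr[2]=5 > arr[3]=1
(2, 4): arr[2]=5 > arr[4]=3

Total inversions: 10

The array has 10 inversion(s): (0,2), (0,3), (0,4), (0,5), (1,2), (1,3), (1,4), (1,5), (2,3), (2,4). Each pair (i,j) satisfies i < j and arr[i] > arr[j].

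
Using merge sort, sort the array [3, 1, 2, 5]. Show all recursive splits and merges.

Merge sort trace:

Split: [3, 1, 2, 5] -> [3, 1] and [2, 5]
  Split: [3, 1] -> [3] and [1]
  Merge: [3] + [1] -> [1, 3]
  Split: [2, 5] -> [2] and [5]
  Merge: [2] + [5] -> [2, 5]
Merge: [1, 3] + [2, 5] -> [1, 2, 3, 5]

Final sorted array: [1, 2, 3, 5]

The merge sort proceeds by recursively splitting the array and merging sorted halves.
After all merges, the sorted array is [1, 2, 3, 5].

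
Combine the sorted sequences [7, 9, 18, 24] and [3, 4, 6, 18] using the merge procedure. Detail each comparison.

Merging process:

Compare 7 vs 3: take 3 from right. Merged: [3]
Compare 7 vs 4: take 4 from right. Merged: [3, 4]
Compare 7 vs 6: take 6 from right. Merged: [3, 4, 6]
Compare 7 vs 18: take 7 from left. Merged: [3, 4, 6, 7]
Compare 9 vs 18: take 9 from left. Merged: [3, 4, 6, 7, 9]
Compare 18 vs 18: take 18 from left. Merged: [3, 4, 6, 7, 9, 18]
Compare 24 vs 18: take 18 from right. Merged: [3, 4, 6, 7, 9, 18, 18]
Append remaining from left: [24]. Merged: [3, 4, 6, 7, 9, 18, 18, 24]

Final merged array: [3, 4, 6, 7, 9, 18, 18, 24]
Total comparisons: 7

The merged array is [3, 4, 6, 7, 9, 18, 18, 24], requiring 7 comparisons. The merge step runs in O(n) time where n is the total number of elements.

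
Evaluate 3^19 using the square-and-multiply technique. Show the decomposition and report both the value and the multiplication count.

Computing 3^19 by squaring (build up from 3^1; each line after the first costs one multiplication):

3^1 = 3
3^2 = (3^1)^2 = 3^2 = 9
3^4 = (3^2)^2 = 9^2 = 81
3^8 = (3^4)^2 = 81^2 = 6561
3^9 = 3 * 3^8 = 3 * 6561 = 19683
3^18 = (3^9)^2 = 19683^2 = 387420489
3^19 = 3 * 3^18 = 3 * 387420489 = 1162261467

Result: 1162261467
Multiplications needed: 6 (6 lines after 3^1)

3^19 = 1162261467. Using exponentiation by squaring, this requires 6 multiplications. The key idea: if the exponent is even, square the half-power; if odd, multiply by the base once.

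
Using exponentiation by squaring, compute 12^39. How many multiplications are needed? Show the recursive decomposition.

Computing 12^39 by squaring (build up from 12^1; each line after the first costs one multiplication):

12^1 = 12
12^2 = (12^1)^2 = 12^2 = 144
12^4 = (12^2)^2 = 144^2 = 20736
12^8 = (12^4)^2 = 20736^2 = 429981696
12^9 = 12 * 12^8 = 12 * 429981696 = 5159780352
12^18 = (12^9)^2 = 5159780352^2 = 26623333280885243904
12^19 = 12 * 12^18 = 12 * 26623333280885243904 = 319479999370622926848
12^38 = (12^19)^2 = 319479999370622926848^2 = 102067469997853225734913580209377959215104
12^39 = 12 * 12^38 = 12 * 102067469997853225734913580209377959215104 = 1224809639974238708818962962512535510581248

Result: 1224809639974238708818962962512535510581248
Multiplications needed: 8 (8 lines after 12^1)

12^39 = 1224809639974238708818962962512535510581248. Using exponentiation by squaring, this requires 8 multiplications. The key idea: if the exponent is even, square the half-power; if odd, multiply by the base once.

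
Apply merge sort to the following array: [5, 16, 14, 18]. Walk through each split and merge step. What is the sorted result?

Merge sort trace:

Split: [5, 16, 14, 18] -> [5, 16] and [14, 18]
  Split: [5, 16] -> [5] and [16]
  Merge: [5] + [16] -> [5, 16]
  Split: [14, 18] -> [14] and [18]
  Merge: [14] + [18] -> [14, 18]
Merge: [5, 16] + [14, 18] -> [5, 14, 16, 18]

Final sorted array: [5, 14, 16, 18]

The merge sort proceeds by recursively splitting the array and merging sorted halves.
After all merges, the sorted array is [5, 14, 16, 18].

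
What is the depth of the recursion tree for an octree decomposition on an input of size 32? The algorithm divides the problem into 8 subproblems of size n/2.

For divide and conquer with division factor 2:

Problem sizes at each level:
Level 0: 32
Level 1: 16
Level 2: 8
Level 3: 4
Level 4: 2
Level 5: 1

The root is level 0 and the size-1 base case is level 5 (the tree spans levels 0 through 5, i.e. 6 levels counting the root), so the depth is the number of divisions: log_2(32) = 5

The recursion tree depth is log_2(32) = 5. At each level, the problem size is divided by 2, so it takes 5 divisions to reduce to a base case of size 1. The algorithm makes 8 recursive calls at each level.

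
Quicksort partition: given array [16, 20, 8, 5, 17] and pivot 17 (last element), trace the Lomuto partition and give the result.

Lomuto partition with pivot = 17:

Initial array: [16, 20, 8, 5, 17]

arr[0]=16 <= 17: swap with position 0, array becomes [16, 20, 8, 5, 17]
arr[1]=20 > 17: no swap
arr[2]=8 <= 17: swap with position 1, array becomes [16, 8, 20, 5, 17]
arr[3]=5 <= 17: swap with position 2, array becomes [16, 8, 5, 20, 17]

Place pivot at position 3: [16, 8, 5, 17, 20]
Pivot position: 3

After partitioning with pivot 17, the array becomes [16, 8, 5, 17, 20]. The pivot is placed at index 3. All elements to the left of the pivot are <= 17, and all elements to the right are > 17.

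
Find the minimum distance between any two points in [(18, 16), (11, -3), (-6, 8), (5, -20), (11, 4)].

Computing all pairwise distances among 5 points:

d((18, 16), (11, -3)) = 20.2485
d((18, 16), (-6, 8)) = 25.2982
d((18, 16), (5, -20)) = 38.2753
d((18, 16), (11, 4)) = 13.8924
d((11, -3), (-6, 8)) = 20.2485
d((11, -3), (5, -20)) = 18.0278
d((11, -3), (11, 4)) = 7.0 <-- minimum
d((-6, 8), (5, -20)) = 30.0832
d((-6, 8), (11, 4)) = 17.4642
d((5, -20), (11, 4)) = 24.7386

Closest pair: (11, -3) and (11, 4) with distance 7.0

The closest pair is (11, -3) and (11, 4) with Euclidean distance 7.0. For 5 points, brute-force pairwise comparison is shown above. For large n, the divide-and-conquer algorithm (sort by x, recurse on halves, check the dividing strip) achieves O(n log n).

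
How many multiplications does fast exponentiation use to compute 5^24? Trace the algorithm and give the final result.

Computing 5^24 by squaring (build up from 5^1; each line after the first costs one multiplication):

5^1 = 5
5^2 = (5^1)^2 = 5^2 = 25
5^3 = 5 * 5^2 = 5 * 25 = 125
5^6 = (5^3)^2 = 125^2 = 15625
5^12 = (5^6)^2 = 15625^2 = 244140625
5^24 = (5^12)^2 = 244140625^2 = 59604644775390625

Result: 59604644775390625
Multiplications needed: 5 (5 lines after 5^1)

5^24 = 59604644775390625. Using exponentiation by squaring, this requires 5 multiplications. The key idea: if the exponent is even, square the half-power; if odd, multiply by the base once.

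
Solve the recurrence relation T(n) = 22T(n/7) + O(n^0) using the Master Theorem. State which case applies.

Master Theorem for T(n) = 22T(n/7) + O(n^0):

a = 22, b = 7, c = 0
log_b(a) = log_7(22) = 1.5885

Case 1: c = 0 < log_7(22) = 1.5885
T(n) = O(n^(log_7 22))

For T(n) = 22T(n/7) + O(n^0): log_7(22) = 1.5885. This is Case 1 of the Master Theorem (c < log_b(a), work dominated by leaves), giving O(n^(log_7 22)).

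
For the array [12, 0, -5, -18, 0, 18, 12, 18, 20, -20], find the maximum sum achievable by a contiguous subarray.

Using Kadane's algorithm on [12, 0, -5, -18, 0, 18, 12, 18, 20, -20]:

Scanning through the array:
Position 1 (value 0): max_ending_here = 12, max_so_far = 12
Position 2 (value -5): max_ending_here = 7, max_so_far = 12
Position 3 (value -18): max_ending_here = -11, max_so_far = 12
Position 4 (value 0): max_ending_here = 0, max_so_far = 12
Position 5 (value 18): max_ending_here = 18, max_so_far = 18
Position 6 (value 12): max_ending_here = 30, max_so_far = 30
Position 7 (value 18): max_ending_here = 48, max_so_far = 48
Position 8 (value 20): max_ending_here = 68, max_so_far = 68
Position 9 (value -20): max_ending_here = 48, max_so_far = 68

Maximum subarray: [0, 18, 12, 18, 20]
Maximum sum: 68

The maximum subarray is [0, 18, 12, 18, 20] with sum 68. This subarray runs from index 4 to index 8.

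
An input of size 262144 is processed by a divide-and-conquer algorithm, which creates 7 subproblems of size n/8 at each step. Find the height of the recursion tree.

For divide and conquer with division factor 8:

Problem sizes at each level:
Level 0: 262144
Level 1: 32768
Level 2: 4096
Level 3: 512
Level 4: 64
Level 5: 8
Level 6: 1

The root is level 0 and the size-1 base case is level 6 (the tree spans levels 0 through 6, i.e. 7 levels counting the root), so the depth is the number of divisions: log_8(262144) = 6

The recursion tree depth is log_8(262144) = 6. At each level, the problem size is divided by 8, so it takes 6 divisions to reduce to a base case of size 1. The algorithm makes 7 recursive calls at each level.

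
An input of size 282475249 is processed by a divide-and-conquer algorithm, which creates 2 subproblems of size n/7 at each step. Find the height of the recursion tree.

For divide and conquer with division factor 7:

Problem sizes at each level:
Level 0: 282475249
Level 1: 40353607
Level 2: 5764801
Level 3: 823543
Level 4: 117649
Level 5: 16807
Level 6: 2401
Level 7: 343
Level 8: 49
Level 9: 7
Level 10: 1

The root is level 0 and the size-1 base case is level 10 (the tree spans levels 0 through 10, i.e. 11 levels counting the root), so the depth is the number of divisions: log_7(282475249) = 10

The recursion tree depth is log_7(282475249) = 10. At each level, the problem size is divided by 7, so it takes 10 divisions to reduce to a base case of size 1. The algorithm makes 2 recursive calls at each level.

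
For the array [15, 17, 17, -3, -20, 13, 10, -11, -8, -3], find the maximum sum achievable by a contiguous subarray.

Using Kadane's algorithm on [15, 17, 17, -3, -20, 13, 10, -11, -8, -3]:

Scanning through the array:
Position 1 (value 17): max_ending_here = 32, max_so_far = 32
Position 2 (value 17): max_ending_here = 49, max_so_far = 49
Position 3 (value -3): max_ending_here = 46, max_so_far = 49
Position 4 (value -20): max_ending_here = 26, max_so_far = 49
Position 5 (value 13): max_ending_here = 39, max_so_far = 49
Position 6 (value 10): max_ending_here = 49, max_so_far = 49
Position 7 (value -11): max_ending_here = 38, max_so_far = 49
Position 8 (value -8): max_ending_here = 30, max_so_far = 49
Position 9 (value -3): max_ending_here = 27, max_so_far = 49

Maximum subarray: [15, 17, 17]
Maximum sum: 49

The maximum subarray is [15, 17, 17] with sum 49. This subarray runs from index 0 to index 2.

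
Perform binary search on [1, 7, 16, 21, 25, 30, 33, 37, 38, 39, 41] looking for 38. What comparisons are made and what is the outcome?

Binary search for 38 in [1, 7, 16, 21, 25, 30, 33, 37, 38, 39, 41]:

lo=0, hi=10, mid=5, arr[mid]=30 -> 30 < 38, search right half
lo=6, hi=10, mid=8, arr[mid]=38 -> Found target at index 8!

Binary search finds 38 at index 8 after 2 comparisons. The search repeatedly halves the search space by comparing with the middle element.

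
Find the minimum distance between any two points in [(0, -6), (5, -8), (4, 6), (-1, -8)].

Computing all pairwise distances among 4 points:

d((0, -6), (5, -8)) = 5.3852
d((0, -6), (4, 6)) = 12.6491
d((0, -6), (-1, -8)) = 2.2361 <-- minimum
d((5, -8), (4, 6)) = 14.0357
d((5, -8), (-1, -8)) = 6.0
d((4, 6), (-1, -8)) = 14.8661

Closest pair: (0, -6) and (-1, -8) with distance 2.2361

The closest pair is (0, -6) and (-1, -8) with Euclidean distance 2.2361. For 4 points, brute-force pairwise comparison is shown above. For large n, the divide-and-conquer algorithm (sort by x, recurse on halves, check the dividing strip) achieves O(n log n).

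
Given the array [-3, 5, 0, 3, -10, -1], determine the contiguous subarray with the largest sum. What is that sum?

Using Kadane's algorithm on [-3, 5, 0, 3, -10, -1]:

Scanning through the array:
Position 1 (value 5): max_ending_here = 5, max_so_far = 5
Position 2 (value 0): max_ending_here = 5, max_so_far = 5
Position 3 (value 3): max_ending_here = 8, max_so_far = 8
Position 4 (value -10): max_ending_here = -2, max_so_far = 8
Position 5 (value -1): max_ending_here = -1, max_so_far = 8

Maximum subarray: [5, 0, 3]
Maximum sum: 8

The maximum subarray is [5, 0, 3] with sum 8. This subarray runs from index 1 to index 3.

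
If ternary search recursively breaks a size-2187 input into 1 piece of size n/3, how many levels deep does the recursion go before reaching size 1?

For divide and conquer with division factor 3:

Problem sizes at each level:
Level 0: 2187
Level 1: 729
Level 2: 243
Level 3: 81
Level 4: 27
Level 5: 9
Level 6: 3
Level 7: 1

The root is level 0 and the size-1 base case is level 7 (the tree spans levels 0 through 7, i.e. 8 levels counting the root), so the depth is the number of divisions: log_3(2187) = 7

The recursion tree depth is log_3(2187) = 7. At each level, the problem size is divided by 3, so it takes 7 divisions to reduce to a base case of size 1. The algorithm makes 1 recursive call at each level.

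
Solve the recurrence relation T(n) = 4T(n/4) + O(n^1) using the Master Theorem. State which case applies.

Master Theorem for T(n) = 4T(n/4) + O(n^1):

a = 4, b = 4, c = 1
log_b(a) = log_4(4) = 1.0000

Case 2: c = 1 = log_4(4) = 1.0000
T(n) = O(n^1 log n) = O(n log n)

For T(n) = 4T(n/4) + O(n^1): log_4(4) = 1.0000. This is Case 2 of the Master Theorem (c = log_b(a), equal work at all levels), giving O(n log n).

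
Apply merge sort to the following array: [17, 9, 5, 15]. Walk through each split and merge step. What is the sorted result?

Merge sort trace:

Split: [17, 9, 5, 15] -> [17, 9] and [5, 15]
  Split: [17, 9] -> [17] and [9]
  Merge: [17] + [9] -> [9, 17]
  Split: [5, 15] -> [5] and [15]
  Merge: [5] + [15] -> [5, 15]
Merge: [9, 17] + [5, 15] -> [5, 9, 15, 17]

Final sorted array: [5, 9, 15, 17]

The merge sort proceeds by recursively splitting the array and merging sorted halves.
After all merges, the sorted array is [5, 9, 15, 17].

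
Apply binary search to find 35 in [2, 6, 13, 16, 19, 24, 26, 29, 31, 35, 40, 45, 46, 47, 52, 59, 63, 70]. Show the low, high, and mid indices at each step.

Binary search for 35 in [2, 6, 13, 16, 19, 24, 26, 29, 31, 35, 40, 45, 46, 47, 52, 59, 63, 70]:

lo=0, hi=17, mid=8, arr[mid]=31 -> 31 < 35, search right half
lo=9, hi=17, mid=13, arr[mid]=47 -> 47 > 35, search left half
lo=9, hi=12, mid=10, arr[mid]=40 -> 40 > 35, search left half
lo=9, hi=9, mid=9, arr[mid]=35 -> Found target at index 9!

Binary search finds 35 at index 9 after 4 comparisons. The search repeatedly halves the search space by comparing with the middle element.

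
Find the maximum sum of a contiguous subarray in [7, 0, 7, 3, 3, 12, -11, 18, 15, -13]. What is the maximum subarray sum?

Using Kadane's algorithm on [7, 0, 7, 3, 3, 12, -11, 18, 15, -13]:

Scanning through the array:
Position 1 (value 0): max_ending_here = 7, max_so_far = 7
Position 2 (value 7): max_ending_here = 14, max_so_far = 14
Position 3 (value 3): max_ending_here = 17, max_so_far = 17
Position 4 (value 3): max_ending_here = 20, max_so_far = 20
Position 5 (value 12): max_ending_here = 32, max_so_far = 32
Position 6 (value -11): max_ending_here = 21, max_so_far = 32
Position 7 (value 18): max_ending_here = 39, max_so_far = 39
Position 8 (value 15): max_ending_here = 54, max_so_far = 54
Position 9 (value -13): max_ending_here = 41, max_so_far = 54

Maximum subarray: [7, 0, 7, 3, 3, 12, -11, 18, 15]
Maximum sum: 54

The maximum subarray is [7, 0, 7, 3, 3, 12, -11, 18, 15] with sum 54. This subarray runs from index 0 to index 8.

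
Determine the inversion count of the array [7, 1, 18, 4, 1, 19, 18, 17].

Finding inversions in [7, 1, 18, 4, 1, 19, 18, 17]:

(0, 1): arr[0]=7 > arr[1]=1
(0, 3): arr[0]=7 > arr[3]=4
(0, 4): arr[0]=7 > arr[4]=1
(2, 3): arr[2]=18 > arr[3]=4
(2, 4): arr[2]=18 > arr[4]=1
(2, 7): arr[2]=18 > arr[7]=17
(3, 4): arr[3]=4 > arr[4]=1
(5, 6): arr[5]=19 > arr[6]=18
(5, 7): arr[5]=19 > arr[7]=17
(6, 7): arr[6]=18 > arr[7]=17

Total inversions: 10

The array has 10 inversion(s): (0,1), (0,3), (0,4), (2,3), (2,4), (2,7), (3,4), (5,6), (5,7), (6,7). Each pair (i,j) satisfies i < j and arr[i] > arr[j].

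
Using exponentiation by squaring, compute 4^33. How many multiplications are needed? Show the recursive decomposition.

Computing 4^33 by squaring (build up from 4^1; each line after the first costs one multiplication):

4^1 = 4
4^2 = (4^1)^2 = 4^2 = 16
4^4 = (4^2)^2 = 16^2 = 256
4^8 = (4^4)^2 = 256^2 = 65536
4^16 = (4^8)^2 = 65536^2 = 4294967296
4^32 = (4^16)^2 = 4294967296^2 = 18446744073709551616
4^33 = 4 * 4^32 = 4 * 18446744073709551616 = 73786976294838206464

Result: 73786976294838206464
Multiplications needed: 6 (6 lines after 4^1)

4^33 = 73786976294838206464. Using exponentiation by squaring, this requires 6 multiplications. The key idea: if the exponent is even, square the half-power; if odd, multiply by the base once.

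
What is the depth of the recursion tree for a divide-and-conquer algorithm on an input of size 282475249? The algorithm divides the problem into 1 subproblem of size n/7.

For divide and conquer with division factor 7:

Problem sizes at each level:
Level 0: 282475249
Level 1: 40353607
Level 2: 5764801
Level 3: 823543
Level 4: 117649
Level 5: 16807
Level 6: 2401
Level 7: 343
Level 8: 49
Level 9: 7
Level 10: 1

The root is level 0 and the size-1 base case is level 10 (the tree spans levels 0 through 10, i.e. 11 levels counting the root), so the depth is the number of divisions: log_7(282475249) = 10

The recursion tree depth is log_7(282475249) = 10. At each level, the problem size is divided by 7, so it takes 10 divisions to reduce to a base case of size 1. The algorithm makes 1 recursive call at each level.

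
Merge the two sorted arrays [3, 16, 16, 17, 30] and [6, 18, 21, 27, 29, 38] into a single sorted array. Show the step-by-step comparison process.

Merging process:

Compare 3 vs 6: take 3 from left. Merged: [3]
Compare 16 vs 6: take 6 from right. Merged: [3, 6]
Compare 16 vs 18: take 16 from left. Merged: [3, 6, 16]
Compare 16 vs 18: take 16 from left. Merged: [3, 6, 16, 16]
Compare 17 vs 18: take 17 from left. Merged: [3, 6, 16, 16, 17]
Compare 30 vs 18: take 18 from right. Merged: [3, 6, 16, 16, 17, 18]
Compare 30 vs 21: take 21 from right. Merged: [3, 6, 16, 16, 17, 18, 21]
Compare 30 vs 27: take 27 from right. Merged: [3, 6, 16, 16, 17, 18, 21, 27]
Compare 30 vs 29: take 29 from right. Merged: [3, 6, 16, 16, 17, 18, 21, 27, 29]
Compare 30 vs 38: take 30 from left. Merged: [3, 6, 16, 16, 17, 18, 21, 27, 29, 30]
Append remaining from right: [38]. Merged: [3, 6, 16, 16, 17, 18, 21, 27, 29, 30, 38]

Final merged array: [3, 6, 16, 16, 17, 18, 21, 27, 29, 30, 38]
Total comparisons: 10

The merged array is [3, 6, 16, 16, 17, 18, 21, 27, 29, 30, 38], requiring 10 comparisons. The merge step runs in O(n) time where n is the total number of elements.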